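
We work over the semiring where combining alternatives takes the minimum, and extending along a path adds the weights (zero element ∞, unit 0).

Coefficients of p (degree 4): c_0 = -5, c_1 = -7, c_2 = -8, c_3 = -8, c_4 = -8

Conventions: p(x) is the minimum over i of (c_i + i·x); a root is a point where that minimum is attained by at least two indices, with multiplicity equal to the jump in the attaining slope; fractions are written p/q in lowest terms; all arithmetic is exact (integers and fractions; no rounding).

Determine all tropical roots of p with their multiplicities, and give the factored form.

hull edge (i=0, c=-5) to (i=1, c=-7): slope -2, span 1
hull edge (i=1, c=-7) to (i=2, c=-8): slope -1, span 1
hull edge (i=2, c=-8) to (i=4, c=-8): slope 0, span 2
Factored form: p(x) = -8 ⊗ (x ⊕ 0) ⊗ (x ⊕ 0) ⊗ (x ⊕ 1) ⊗ (x ⊕ 2)
Answer: roots = 0 (mult 2), 1 (mult 1), 2 (mult 1)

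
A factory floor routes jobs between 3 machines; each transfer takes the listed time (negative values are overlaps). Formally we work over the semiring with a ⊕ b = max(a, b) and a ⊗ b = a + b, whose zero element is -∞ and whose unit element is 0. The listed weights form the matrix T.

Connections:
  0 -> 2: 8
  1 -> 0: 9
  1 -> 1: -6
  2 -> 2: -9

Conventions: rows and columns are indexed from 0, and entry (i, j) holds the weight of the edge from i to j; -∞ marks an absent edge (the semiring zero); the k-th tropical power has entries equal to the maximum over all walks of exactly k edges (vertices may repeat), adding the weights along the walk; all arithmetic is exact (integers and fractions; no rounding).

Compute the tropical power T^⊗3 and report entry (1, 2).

T^⊗2:
  [-∞, -∞, -1]
  [3, -12, 17]
  [-∞, -∞, -18]
T^⊗3:
  [-∞, -∞, -10]
  [-3, -18, 11]
  [-∞, -∞, -27]
Key observation: the optimum is the walk 1->1->0->2, with weight (-6) + 9 + 8 = 11.
Optimal value attained by: walk 1->1->0->2.
Answer: (T^⊗3)[1][2] = 11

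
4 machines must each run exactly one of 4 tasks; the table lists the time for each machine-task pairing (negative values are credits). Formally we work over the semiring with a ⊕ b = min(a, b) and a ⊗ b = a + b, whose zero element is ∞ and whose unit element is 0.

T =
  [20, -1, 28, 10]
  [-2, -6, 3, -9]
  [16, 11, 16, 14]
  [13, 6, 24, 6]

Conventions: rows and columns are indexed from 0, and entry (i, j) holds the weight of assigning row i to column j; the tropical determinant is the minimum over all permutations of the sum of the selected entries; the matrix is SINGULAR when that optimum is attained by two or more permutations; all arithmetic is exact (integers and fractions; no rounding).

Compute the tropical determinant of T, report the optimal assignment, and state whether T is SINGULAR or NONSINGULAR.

σ = (0, 1, 2, 3): 20 + (-6) + 16 + 6 = 36
σ = (0, 1, 3, 2): 20 + (-6) + 14 + 24 = 52
σ = (0, 2, 1, 3): 20 + 3 + 11 + 6 = 40
σ = (0, 2, 3, 1): 20 + 3 + 14 + 6 = 43
σ = (0, 3, 1, 2): 20 + (-9) + 11 + 24 = 46
σ = (0, 3, 2, 1): 20 + (-9) + 16 + 6 = 33
σ = (1, 0, 2, 3): (-1) + (-2) + 16 + 6 = 19
σ = (1, 0, 3, 2): (-1) + (-2) + 14 + 24 = 35
σ = (1, 2, 0, 3): (-1) + 3 + 16 + 6 = 24
σ = (1, 2, 3, 0): (-1) + 3 + 14 + 13 = 29
σ = (1, 3, 0, 2): (-1) + (-9) + 16 + 24 = 30
σ = (1, 3, 2, 0): (-1) + (-9) + 16 + 13 = 19
σ = (2, 0, 1, 3): 28 + (-2) + 11 + 6 = 43
σ = (2, 0, 3, 1): 28 + (-2) + 14 + 6 = 46
σ = (2, 1, 0, 3): 28 + (-6) + 16 + 6 = 44
σ = (2, 1, 3, 0): 28 + (-6) + 14 + 13 = 49
σ = (2, 3, 0, 1): 28 + (-9) + 16 + 6 = 41
σ = (2, 3, 1, 0): 28 + (-9) + 11 + 13 = 43
σ = (3, 0, 1, 2): 10 + (-2) + 11 + 24 = 43
σ = (3, 0, 2, 1): 10 + (-2) + 16 + 6 = 30
σ = (3, 1, 0, 2): 10 + (-6) + 16 + 24 = 44
σ = (3, 1, 2, 0): 10 + (-6) + 16 + 13 = 33
σ = (3, 2, 0, 1): 10 + 3 + 16 + 6 = 35
σ = (3, 2, 1, 0): 10 + 3 + 11 + 13 = 37
Optimal value attained by: σ = (1, 0, 2, 3).
Answer: det⊕(T) = 19; verdict: SINGULAR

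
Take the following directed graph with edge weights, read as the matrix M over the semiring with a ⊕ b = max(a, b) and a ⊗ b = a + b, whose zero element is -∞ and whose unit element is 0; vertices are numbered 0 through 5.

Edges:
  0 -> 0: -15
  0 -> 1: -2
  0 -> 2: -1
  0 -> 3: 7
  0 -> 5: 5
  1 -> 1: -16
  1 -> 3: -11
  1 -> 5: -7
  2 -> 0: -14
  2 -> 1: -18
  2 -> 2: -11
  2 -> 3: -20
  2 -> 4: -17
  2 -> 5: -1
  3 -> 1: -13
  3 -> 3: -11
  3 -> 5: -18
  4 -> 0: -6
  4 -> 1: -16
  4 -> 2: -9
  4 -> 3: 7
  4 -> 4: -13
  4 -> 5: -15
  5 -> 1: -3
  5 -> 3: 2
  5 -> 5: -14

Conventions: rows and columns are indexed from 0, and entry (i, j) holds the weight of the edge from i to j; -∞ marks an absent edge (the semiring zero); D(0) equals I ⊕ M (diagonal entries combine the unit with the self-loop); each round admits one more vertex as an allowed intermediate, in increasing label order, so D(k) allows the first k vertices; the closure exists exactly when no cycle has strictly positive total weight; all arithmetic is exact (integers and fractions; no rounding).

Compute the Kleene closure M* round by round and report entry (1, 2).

D(0):
  [0, -2, -1, 7, -∞, 5]
  [-∞, 0, -∞, -11, -∞, -7]
  [-14, -18, 0, -20, -17, -1]
  [-∞, -13, -∞, 0, -∞, -18]
  [-6, -16, -9, 7, 0, -15]
  [-∞, -3, -∞, 2, -∞, 0]
D(1):
  [0, -2, -1, 7, -∞, 5]
  [-∞, 0, -∞, -11, -∞, -7]
  [-14, -16, 0, -7, -17, -1]
  [-∞, -13, -∞, 0, -∞, -18]
  [-6, -8, -7, 7, 0, -1]
  [-∞, -3, -∞, 2, -∞, 0]
D(2):
  [0, -2, -1, 7, -∞, 5]
  [-∞, 0, -∞, -11, -∞, -7]
  [-14, -16, 0, -7, -17, -1]
  [-∞, -13, -∞, 0, -∞, -18]
  [-6, -8, -7, 7, 0, -1]
  [-∞, -3, -∞, 2, -∞, 0]
D(3):
  [0, -2, -1, 7, -18, 5]
  [-∞, 0, -∞, -11, -∞, -7]
  [-14, -16, 0, -7, -17, -1]
  [-∞, -13, -∞, 0, -∞, -18]
  [-6, -8, -7, 7, 0, -1]
  [-∞, -3, -∞, 2, -∞, 0]
D(4):
  [0, -2, -1, 7, -18, 5]
  [-∞, 0, -∞, -11, -∞, -7]
  [-14, -16, 0, -7, -17, -1]
  [-∞, -13, -∞, 0, -∞, -18]
  [-6, -6, -7, 7, 0, -1]
  [-∞, -3, -∞, 2, -∞, 0]
D(5):
  [0, -2, -1, 7, -18, 5]
  [-∞, 0, -∞, -11, -∞, -7]
  [-14, -16, 0, -7, -17, -1]
  [-∞, -13, -∞, 0, -∞, -18]
  [-6, -6, -7, 7, 0, -1]
  [-∞, -3, -∞, 2, -∞, 0]
D(6):
  [0, 2, -1, 7, -18, 5]
  [-∞, 0, -∞, -5, -∞, -7]
  [-14, -4, 0, 1, -17, -1]
  [-∞, -13, -∞, 0, -∞, -18]
  [-6, -4, -7, 7, 0, -1]
  [-∞, -3, -∞, 2, -∞, 0]
Answer: M*[1][2] = -∞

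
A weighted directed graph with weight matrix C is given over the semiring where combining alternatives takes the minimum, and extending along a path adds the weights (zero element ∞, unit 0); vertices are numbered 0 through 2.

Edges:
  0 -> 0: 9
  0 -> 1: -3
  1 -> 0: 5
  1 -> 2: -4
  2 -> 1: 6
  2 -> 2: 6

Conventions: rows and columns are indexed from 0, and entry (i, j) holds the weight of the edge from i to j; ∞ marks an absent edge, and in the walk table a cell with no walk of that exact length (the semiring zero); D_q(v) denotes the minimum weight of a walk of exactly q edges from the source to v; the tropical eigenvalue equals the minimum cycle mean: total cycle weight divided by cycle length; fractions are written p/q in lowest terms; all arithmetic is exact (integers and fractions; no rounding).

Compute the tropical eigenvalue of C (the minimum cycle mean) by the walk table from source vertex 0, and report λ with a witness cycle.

q=0: [0, ∞, ∞]
q=1: [9, -3, ∞]
q=2: [2, 6, -7]
q=3: [11, -1, -1]
Optimal cycle mean attained by: cycle 0->1->0, total (-3) + 5, length 2.
Answer: λ = 1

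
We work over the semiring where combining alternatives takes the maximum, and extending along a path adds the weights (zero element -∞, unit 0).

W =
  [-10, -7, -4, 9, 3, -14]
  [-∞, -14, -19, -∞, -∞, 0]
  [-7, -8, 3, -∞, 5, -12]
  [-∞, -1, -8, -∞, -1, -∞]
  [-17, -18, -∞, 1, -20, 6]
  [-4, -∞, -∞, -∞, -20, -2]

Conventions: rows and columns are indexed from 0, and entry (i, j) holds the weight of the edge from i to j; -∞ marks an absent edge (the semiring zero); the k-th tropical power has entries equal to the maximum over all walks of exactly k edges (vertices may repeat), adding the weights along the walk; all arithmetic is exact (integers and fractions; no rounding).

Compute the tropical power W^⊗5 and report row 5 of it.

W^⊗2:
  [-11, 8, 1, 4, 8, 9]
  [-4, -27, -16, -∞, -14, -2]
  [-4, -5, 6, 6, 8, 11]
  [-15, -15, -5, 0, -3, 5]
  [2, 0, -7, -8, 0, 4]
  [-6, -11, -8, 5, -1, -4]
W^⊗3:
  [5, 3, 4, 9, 6, 14]
  [-6, -11, -8, 5, -1, -4]
  [7, 5, 9, 9, 11, 14]
  [1, -1, -2, -2, 0, 3]
  [0, -5, -2, 11, 5, 6]
  [-8, 4, -3, 3, 4, 5]
W^⊗4:
  [10, 8, 7, 14, 9, 12]
  [-8, 4, -3, 3, 4, 5]
  [10, 8, 12, 16, 14, 17]
  [-1, -3, 1, 10, 4, 6]
  [2, 10, 3, 9, 10, 11]
  [1, 2, 0, 5, 2, 10]
W^⊗5:
  [8, 13, 10, 19, 13, 15]
  [1, 2, 0, 5, 2, 10]
  [13, 15, 15, 19, 17, 20]
  [2, 9, 4, 8, 9, 10]
  [7, 8, 6, 11, 8, 16]
  [6, 4, 3, 10, 5, 8]
Answer: row 5 of W^⊗5 = [6, 4, 3, 10, 5, 8]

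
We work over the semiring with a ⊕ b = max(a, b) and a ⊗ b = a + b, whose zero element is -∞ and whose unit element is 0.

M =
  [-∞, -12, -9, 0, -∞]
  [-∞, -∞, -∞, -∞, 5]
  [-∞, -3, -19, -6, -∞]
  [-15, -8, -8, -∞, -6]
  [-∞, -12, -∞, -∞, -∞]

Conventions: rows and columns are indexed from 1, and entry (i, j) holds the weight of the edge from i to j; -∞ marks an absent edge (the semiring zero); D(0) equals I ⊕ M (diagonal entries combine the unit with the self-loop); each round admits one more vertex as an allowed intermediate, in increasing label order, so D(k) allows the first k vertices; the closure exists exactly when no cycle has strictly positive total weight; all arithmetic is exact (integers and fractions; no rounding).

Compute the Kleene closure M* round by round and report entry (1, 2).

D(0):
  [0, -12, -9, 0, -∞]
  [-∞, 0, -∞, -∞, 5]
  [-∞, -3, 0, -6, -∞]
  [-15, -8, -8, 0, -6]
  [-∞, -12, -∞, -∞, 0]
D(1):
  [0, -12, -9, 0, -∞]
  [-∞, 0, -∞, -∞, 5]
  [-∞, -3, 0, -6, -∞]
  [-15, -8, -8, 0, -6]
  [-∞, -12, -∞, -∞, 0]
D(2):
  [0, -12, -9, 0, -7]
  [-∞, 0, -∞, -∞, 5]
  [-∞, -3, 0, -6, 2]
  [-15, -8, -8, 0, -3]
  [-∞, -12, -∞, -∞, 0]
D(3):
  [0, -12, -9, 0, -7]
  [-∞, 0, -∞, -∞, 5]
  [-∞, -3, 0, -6, 2]
  [-15, -8, -8, 0, -3]
  [-∞, -12, -∞, -∞, 0]
D(4):
  [0, -8, -8, 0, -3]
  [-∞, 0, -∞, -∞, 5]
  [-21, -3, 0, -6, 2]
  [-15, -8, -8, 0, -3]
  [-∞, -12, -∞, -∞, 0]
D(5):
  [0, -8, -8, 0, -3]
  [-∞, 0, -∞, -∞, 5]
  [-21, -3, 0, -6, 2]
  [-15, -8, -8, 0, -3]
  [-∞, -12, -∞, -∞, 0]
Answer: M*[1][2] = -8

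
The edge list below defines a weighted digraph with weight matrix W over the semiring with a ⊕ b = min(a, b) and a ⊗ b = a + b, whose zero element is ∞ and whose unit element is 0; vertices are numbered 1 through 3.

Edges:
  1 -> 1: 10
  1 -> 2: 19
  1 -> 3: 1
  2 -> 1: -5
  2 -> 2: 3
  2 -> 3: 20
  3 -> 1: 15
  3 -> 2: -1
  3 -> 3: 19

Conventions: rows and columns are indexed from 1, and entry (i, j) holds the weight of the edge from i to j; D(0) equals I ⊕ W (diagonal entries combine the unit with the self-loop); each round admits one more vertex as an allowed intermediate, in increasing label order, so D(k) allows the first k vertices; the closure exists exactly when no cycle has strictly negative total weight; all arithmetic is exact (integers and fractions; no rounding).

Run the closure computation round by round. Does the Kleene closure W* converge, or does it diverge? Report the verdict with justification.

D(0):
  [0, 19, 1]
  [-5, 0, 20]
  [15, -1, 0]
D(1):
  [0, 19, 1]
  [-5, 0, -4]
  [15, -1, 0]
Detection: at round 2, diagonal entry (3, 3) turns strictly negative.
Key observation: the cycle 3->2->1->3 has total weight (-1) + (-5) + 1, which is strictly negative.
Answer: DIVERGES — negative cycle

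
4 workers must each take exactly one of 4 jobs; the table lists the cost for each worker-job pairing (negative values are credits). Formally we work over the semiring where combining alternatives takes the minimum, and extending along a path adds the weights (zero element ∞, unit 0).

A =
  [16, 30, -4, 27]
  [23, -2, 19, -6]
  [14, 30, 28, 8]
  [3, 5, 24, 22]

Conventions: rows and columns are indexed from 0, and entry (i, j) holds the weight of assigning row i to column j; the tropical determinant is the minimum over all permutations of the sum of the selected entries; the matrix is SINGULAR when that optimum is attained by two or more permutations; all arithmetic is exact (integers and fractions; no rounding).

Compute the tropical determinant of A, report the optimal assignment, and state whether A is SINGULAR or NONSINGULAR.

σ = (0, 1, 2, 3): 16 + (-2) + 28 + 22 = 64
σ = (0, 1, 3, 2): 16 + (-2) + 8 + 24 = 46
σ = (0, 2, 1, 3): 16 + 19 + 30 + 22 = 87
σ = (0, 2, 3, 1): 16 + 19 + 8 + 5 = 48
σ = (0, 3, 1, 2): 16 + (-6) + 30 + 24 = 64
σ = (0, 3, 2, 1): 16 + (-6) + 28 + 5 = 43
σ = (1, 0, 2, 3): 30 + 23 + 28 + 22 = 103
σ = (1, 0, 3, 2): 30 + 23 + 8 + 24 = 85
σ = (1, 2, 0, 3): 30 + 19 + 14 + 22 = 85
σ = (1, 2, 3, 0): 30 + 19 + 8 + 3 = 60
σ = (1, 3, 0, 2): 30 + (-6) + 14 + 24 = 62
σ = (1, 3, 2, 0): 30 + (-6) + 28 + 3 = 55
σ = (2, 0, 1, 3): (-4) + 23 + 30 + 22 = 71
σ = (2, 0, 3, 1): (-4) + 23 + 8 + 5 = 32
σ = (2, 1, 0, 3): (-4) + (-2) + 14 + 22 = 30
σ = (2, 1, 3, 0): (-4) + (-2) + 8 + 3 = 5
σ = (2, 3, 0, 1): (-4) + (-6) + 14 + 5 = 9
σ = (2, 3, 1, 0): (-4) + (-6) + 30 + 3 = 23
σ = (3, 0, 1, 2): 27 + 23 + 30 + 24 = 104
σ = (3, 0, 2, 1): 27 + 23 + 28 + 5 = 83
σ = (3, 1, 0, 2): 27 + (-2) + 14 + 24 = 63
σ = (3, 1, 2, 0): 27 + (-2) + 28 + 3 = 56
σ = (3, 2, 0, 1): 27 + 19 + 14 + 5 = 65
σ = (3, 2, 1, 0): 27 + 19 + 30 + 3 = 79
Optimal value attained by: σ = (2, 1, 3, 0).
Answer: det⊕(A) = 5; verdict: NONSINGULAR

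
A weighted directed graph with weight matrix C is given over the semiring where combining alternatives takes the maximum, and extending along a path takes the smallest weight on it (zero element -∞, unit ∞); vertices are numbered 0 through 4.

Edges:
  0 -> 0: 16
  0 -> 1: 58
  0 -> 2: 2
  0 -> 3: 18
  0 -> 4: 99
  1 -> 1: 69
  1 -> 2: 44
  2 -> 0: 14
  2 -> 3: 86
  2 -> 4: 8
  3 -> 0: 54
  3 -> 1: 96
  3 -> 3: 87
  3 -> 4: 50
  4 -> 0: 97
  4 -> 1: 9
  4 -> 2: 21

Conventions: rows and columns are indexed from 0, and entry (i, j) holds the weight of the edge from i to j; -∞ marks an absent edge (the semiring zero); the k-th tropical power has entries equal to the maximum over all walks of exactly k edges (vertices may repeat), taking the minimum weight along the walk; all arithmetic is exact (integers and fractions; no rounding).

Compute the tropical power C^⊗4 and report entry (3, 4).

C^⊗2:
  [97, 58, 44, 18, 18]
  [14, 69, 44, 44, 8]
  [54, 86, 8, 86, 50]
  [54, 87, 44, 87, 54]
  [16, 58, 9, 21, 97]
C^⊗3:
  [18, 58, 44, 44, 97]
  [44, 69, 44, 44, 44]
  [54, 86, 44, 86, 54]
  [54, 87, 44, 87, 54]
  [97, 58, 44, 21, 21]
C^⊗4:
  [97, 58, 44, 44, 44]
  [44, 69, 44, 44, 44]
  [54, 86, 44, 86, 54]
  [54, 87, 44, 87, 54]
  [21, 58, 44, 44, 97]
Key observation: the optimum is the walk 3->0->4->0->4, with weight 54 min 99 min 97 min 99 = 54.
Optimal value attained by: walk 3->0->4->0->4.
Answer: (C^⊗4)[3][4] = 54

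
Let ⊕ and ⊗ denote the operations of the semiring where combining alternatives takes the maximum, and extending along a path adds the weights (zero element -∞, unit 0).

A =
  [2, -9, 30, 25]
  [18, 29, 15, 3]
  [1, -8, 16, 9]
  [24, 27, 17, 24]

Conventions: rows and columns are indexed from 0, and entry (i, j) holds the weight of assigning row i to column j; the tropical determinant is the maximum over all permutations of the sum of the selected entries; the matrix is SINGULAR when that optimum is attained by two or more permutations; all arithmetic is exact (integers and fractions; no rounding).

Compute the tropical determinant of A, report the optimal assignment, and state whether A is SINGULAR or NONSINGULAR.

σ = (0, 1, 2, 3): 2 + 29 + 16 + 24 = 71
σ = (0, 1, 3, 2): 2 + 29 + 9 + 17 = 57
σ = (0, 2, 1, 3): 2 + 15 + (-8) + 24 = 33
σ = (0, 2, 3, 1): 2 + 15 + 9 + 27 = 53
σ = (0, 3, 1, 2): 2 + 3 + (-8) + 17 = 14
σ = (0, 3, 2, 1): 2 + 3 + 16 + 27 = 48
σ = (1, 0, 2, 3): (-9) + 18 + 16 + 24 = 49
σ = (1, 0, 3, 2): (-9) + 18 + 9 + 17 = 35
σ = (1, 2, 0, 3): (-9) + 15 + 1 + 24 = 31
σ = (1, 2, 3, 0): (-9) + 15 + 9 + 24 = 39
σ = (1, 3, 0, 2): (-9) + 3 + 1 + 17 = 12
σ = (1, 3, 2, 0): (-9) + 3 + 16 + 24 = 34
σ = (2, 0, 1, 3): 30 + 18 + (-8) + 24 = 64
σ = (2, 0, 3, 1): 30 + 18 + 9 + 27 = 84
σ = (2, 1, 0, 3): 30 + 29 + 1 + 24 = 84
σ = (2, 1, 3, 0): 30 + 29 + 9 + 24 = 92
σ = (2, 3, 0, 1): 30 + 3 + 1 + 27 = 61
σ = (2, 3, 1, 0): 30 + 3 + (-8) + 24 = 49
σ = (3, 0, 1, 2): 25 + 18 + (-8) + 17 = 52
σ = (3, 0, 2, 1): 25 + 18 + 16 + 27 = 86
σ = (3, 1, 0, 2): 25 + 29 + 1 + 17 = 72
σ = (3, 1, 2, 0): 25 + 29 + 16 + 24 = 94
σ = (3, 2, 0, 1): 25 + 15 + 1 + 27 = 68
σ = (3, 2, 1, 0): 25 + 15 + (-8) + 24 = 56
Optimal value attained by: σ = (3, 1, 2, 0).
Answer: det⊕(A) = 94; verdict: NONSINGULAR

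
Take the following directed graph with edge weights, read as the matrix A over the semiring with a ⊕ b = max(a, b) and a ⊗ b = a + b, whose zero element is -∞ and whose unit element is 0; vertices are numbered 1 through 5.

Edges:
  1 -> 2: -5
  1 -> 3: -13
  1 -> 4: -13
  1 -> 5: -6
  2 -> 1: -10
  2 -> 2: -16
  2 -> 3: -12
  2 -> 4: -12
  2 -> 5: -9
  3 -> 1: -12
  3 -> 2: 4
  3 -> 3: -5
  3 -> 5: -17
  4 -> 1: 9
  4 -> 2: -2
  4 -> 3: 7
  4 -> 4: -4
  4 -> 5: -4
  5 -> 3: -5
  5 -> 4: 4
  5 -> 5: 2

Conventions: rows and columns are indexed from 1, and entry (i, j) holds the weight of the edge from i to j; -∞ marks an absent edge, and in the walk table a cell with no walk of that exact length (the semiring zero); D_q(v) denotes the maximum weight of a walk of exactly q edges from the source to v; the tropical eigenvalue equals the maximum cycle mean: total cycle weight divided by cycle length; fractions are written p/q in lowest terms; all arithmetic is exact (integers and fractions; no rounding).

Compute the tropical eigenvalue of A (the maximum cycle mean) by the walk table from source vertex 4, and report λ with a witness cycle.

q=0: [-∞, -∞, -∞, 0, -∞]
q=1: [9, -2, 7, -4, -4]
q=2: [5, 11, 3, 0, 3]
q=3: [9, 7, 7, 7, 5]
q=4: [16, 11, 14, 9, 7]
q=5: [18, 18, 16, 11, 10]
Optimal cycle mean attained by: cycle 1->5->4->1, total (-6) + 4 + 9, length 3.
Answer: λ = 7/3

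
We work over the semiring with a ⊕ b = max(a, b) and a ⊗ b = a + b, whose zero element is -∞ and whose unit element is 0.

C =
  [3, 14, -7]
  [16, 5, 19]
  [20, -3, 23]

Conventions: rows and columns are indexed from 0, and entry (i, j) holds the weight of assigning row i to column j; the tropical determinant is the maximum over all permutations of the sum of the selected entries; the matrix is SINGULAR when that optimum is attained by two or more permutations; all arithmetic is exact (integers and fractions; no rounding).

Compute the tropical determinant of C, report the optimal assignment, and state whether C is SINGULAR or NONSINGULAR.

σ = (0, 1, 2): 3 + 5 + 23 = 31
σ = (0, 2, 1): 3 + 19 + (-3) = 19
σ = (1, 0, 2): 14 + 16 + 23 = 53
σ = (1, 2, 0): 14 + 19 + 20 = 53
σ = (2, 0, 1): (-7) + 16 + (-3) = 6
σ = (2, 1, 0): (-7) + 5 + 20 = 18
Optimal value attained by: σ = (1, 0, 2).
Answer: det⊕(C) = 53; verdict: SINGULAR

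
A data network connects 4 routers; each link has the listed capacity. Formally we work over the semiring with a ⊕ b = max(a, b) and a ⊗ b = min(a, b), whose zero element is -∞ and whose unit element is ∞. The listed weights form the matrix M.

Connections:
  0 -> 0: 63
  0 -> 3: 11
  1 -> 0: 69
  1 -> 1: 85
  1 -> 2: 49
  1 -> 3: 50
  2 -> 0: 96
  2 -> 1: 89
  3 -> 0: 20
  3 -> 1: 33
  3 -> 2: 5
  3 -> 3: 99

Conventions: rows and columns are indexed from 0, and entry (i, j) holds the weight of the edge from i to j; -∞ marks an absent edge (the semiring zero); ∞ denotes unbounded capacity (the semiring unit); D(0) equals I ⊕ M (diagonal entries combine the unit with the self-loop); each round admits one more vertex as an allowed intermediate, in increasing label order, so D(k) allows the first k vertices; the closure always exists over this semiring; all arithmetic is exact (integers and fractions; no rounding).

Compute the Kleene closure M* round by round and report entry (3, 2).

D(0):
  [∞, -∞, -∞, 11]
  [69, ∞, 49, 50]
  [96, 89, ∞, -∞]
  [20, 33, 5, ∞]
D(1):
  [∞, -∞, -∞, 11]
  [69, ∞, 49, 50]
  [96, 89, ∞, 11]
  [20, 33, 5, ∞]
D(2):
  [∞, -∞, -∞, 11]
  [69, ∞, 49, 50]
  [96, 89, ∞, 50]
  [33, 33, 33, ∞]
D(3):
  [∞, -∞, -∞, 11]
  [69, ∞, 49, 50]
  [96, 89, ∞, 50]
  [33, 33, 33, ∞]
D(4):
  [∞, 11, 11, 11]
  [69, ∞, 49, 50]
  [96, 89, ∞, 50]
  [33, 33, 33, ∞]
Answer: M*[3][2] = 33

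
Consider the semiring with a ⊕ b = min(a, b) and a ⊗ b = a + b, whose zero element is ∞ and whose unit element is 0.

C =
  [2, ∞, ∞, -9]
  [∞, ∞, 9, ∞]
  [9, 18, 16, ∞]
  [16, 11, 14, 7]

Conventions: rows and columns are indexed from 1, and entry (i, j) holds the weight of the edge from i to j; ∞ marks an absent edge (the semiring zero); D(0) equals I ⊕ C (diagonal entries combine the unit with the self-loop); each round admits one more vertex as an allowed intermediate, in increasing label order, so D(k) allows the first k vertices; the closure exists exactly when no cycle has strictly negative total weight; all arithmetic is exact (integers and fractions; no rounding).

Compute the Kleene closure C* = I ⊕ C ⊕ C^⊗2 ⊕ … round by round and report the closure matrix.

D(0):
  [0, ∞, ∞, -9]
  [∞, 0, 9, ∞]
  [9, 18, 0, ∞]
  [16, 11, 14, 0]
D(1):
  [0, ∞, ∞, -9]
  [∞, 0, 9, ∞]
  [9, 18, 0, 0]
  [16, 11, 14, 0]
D(2):
  [0, ∞, ∞, -9]
  [∞, 0, 9, ∞]
  [9, 18, 0, 0]
  [16, 11, 14, 0]
D(3):
  [0, ∞, ∞, -9]
  [18, 0, 9, 9]
  [9, 18, 0, 0]
  [16, 11, 14, 0]
D(4):
  [0, 2, 5, -9]
  [18, 0, 9, 9]
  [9, 11, 0, 0]
  [16, 11, 14, 0]
Answer: C* = [[0, 2, 5, -9], [18, 0, 9, 9], [9, 11, 0, 0], [16, 11, 14, 0]]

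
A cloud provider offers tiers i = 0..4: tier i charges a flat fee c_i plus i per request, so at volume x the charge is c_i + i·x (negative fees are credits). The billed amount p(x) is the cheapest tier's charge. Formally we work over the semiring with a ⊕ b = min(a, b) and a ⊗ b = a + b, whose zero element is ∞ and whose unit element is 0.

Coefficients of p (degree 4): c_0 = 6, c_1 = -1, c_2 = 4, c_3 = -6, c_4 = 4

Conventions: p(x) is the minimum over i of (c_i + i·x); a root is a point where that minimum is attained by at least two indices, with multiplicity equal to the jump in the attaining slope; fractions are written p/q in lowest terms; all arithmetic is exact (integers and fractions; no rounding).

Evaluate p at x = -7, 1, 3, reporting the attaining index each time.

p(-7) = min(6+0·(-7)=6, -1+1·(-7)=-8, 4+2·(-7)=-10, -6+3·(-7)=-27, 4+4·(-7)=-24) = -27 (attained by i=3)
p(1) = min(6+0·1=6, -1+1·1=0, 4+2·1=6, -6+3·1=-3, 4+4·1=8) = -3 (attained by i=3)
p(3) = min(6+0·3=6, -1+1·3=2, 4+2·3=10, -6+3·3=3, 4+4·3=16) = 2 (attained by i=1)
Answer: p(-7) = -27; p(1) = -3; p(3) = 2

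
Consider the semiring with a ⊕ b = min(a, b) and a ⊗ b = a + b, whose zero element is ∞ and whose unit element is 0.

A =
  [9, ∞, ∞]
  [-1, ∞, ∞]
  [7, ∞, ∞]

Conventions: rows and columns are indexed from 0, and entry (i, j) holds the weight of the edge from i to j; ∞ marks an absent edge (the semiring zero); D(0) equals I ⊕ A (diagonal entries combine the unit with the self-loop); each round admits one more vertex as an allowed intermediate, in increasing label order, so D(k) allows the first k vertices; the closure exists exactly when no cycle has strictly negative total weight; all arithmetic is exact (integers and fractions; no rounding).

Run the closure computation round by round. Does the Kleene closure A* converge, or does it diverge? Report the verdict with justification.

D(0):
  [0, ∞, ∞]
  [-1, 0, ∞]
  [7, ∞, 0]
D(1):
  [0, ∞, ∞]
  [-1, 0, ∞]
  [7, ∞, 0]
D(2):
  [0, ∞, ∞]
  [-1, 0, ∞]
  [7, ∞, 0]
D(3):
  [0, ∞, ∞]
  [-1, 0, ∞]
  [7, ∞, 0]
Key observation: every diagonal entry stays at the unit through all rounds, so no improving cycle exists.
Answer: CONVERGES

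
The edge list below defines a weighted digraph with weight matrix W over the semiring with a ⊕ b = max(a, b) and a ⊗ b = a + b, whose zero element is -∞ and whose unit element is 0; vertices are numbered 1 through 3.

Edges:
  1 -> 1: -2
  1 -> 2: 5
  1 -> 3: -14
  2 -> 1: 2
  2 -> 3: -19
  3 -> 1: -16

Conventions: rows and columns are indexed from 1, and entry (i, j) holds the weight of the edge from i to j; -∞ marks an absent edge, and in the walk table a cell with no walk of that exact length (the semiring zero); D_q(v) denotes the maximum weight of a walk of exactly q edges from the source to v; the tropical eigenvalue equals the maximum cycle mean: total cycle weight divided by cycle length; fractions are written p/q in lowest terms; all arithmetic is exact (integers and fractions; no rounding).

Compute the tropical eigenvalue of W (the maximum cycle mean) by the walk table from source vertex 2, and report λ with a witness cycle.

q=0: [-∞, 0, -∞]
q=1: [2, -∞, -19]
q=2: [0, 7, -12]
q=3: [9, 5, -12]
Optimal cycle mean attained by: cycle 1->2->1, total 5 + 2, length 2.
Answer: λ = 7/2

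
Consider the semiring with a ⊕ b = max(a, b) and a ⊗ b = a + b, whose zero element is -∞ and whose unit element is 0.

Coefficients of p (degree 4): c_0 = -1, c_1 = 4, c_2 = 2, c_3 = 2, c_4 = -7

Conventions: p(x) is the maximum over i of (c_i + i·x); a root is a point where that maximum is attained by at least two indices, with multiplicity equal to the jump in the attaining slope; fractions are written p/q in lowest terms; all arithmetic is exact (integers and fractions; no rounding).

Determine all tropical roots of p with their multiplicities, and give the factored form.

hull edge (i=0, c=-1) to (i=1, c=4): slope 5, span 1
hull edge (i=1, c=4) to (i=3, c=2): slope -1, span 2
hull edge (i=3, c=2) to (i=4, c=-7): slope -9, span 1
Factored form: p(x) = -7 ⊗ (x ⊕ (-5)) ⊗ (x ⊕ 1) ⊗ (x ⊕ 1) ⊗ (x ⊕ 9)
Answer: roots = -5 (mult 1), 1 (mult 2), 9 (mult 1)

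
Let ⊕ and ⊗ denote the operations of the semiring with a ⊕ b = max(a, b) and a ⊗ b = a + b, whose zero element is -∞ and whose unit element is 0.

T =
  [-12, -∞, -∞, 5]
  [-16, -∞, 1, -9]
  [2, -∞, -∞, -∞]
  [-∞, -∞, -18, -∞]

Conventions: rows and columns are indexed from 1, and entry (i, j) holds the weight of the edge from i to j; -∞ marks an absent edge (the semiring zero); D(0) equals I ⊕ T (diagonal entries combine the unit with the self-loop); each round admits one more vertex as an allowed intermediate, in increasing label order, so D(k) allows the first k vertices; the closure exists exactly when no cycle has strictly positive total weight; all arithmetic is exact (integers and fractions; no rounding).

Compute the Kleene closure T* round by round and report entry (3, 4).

D(0):
  [0, -∞, -∞, 5]
  [-16, 0, 1, -9]
  [2, -∞, 0, -∞]
  [-∞, -∞, -18, 0]
D(1):
  [0, -∞, -∞, 5]
  [-16, 0, 1, -9]
  [2, -∞, 0, 7]
  [-∞, -∞, -18, 0]
D(2):
  [0, -∞, -∞, 5]
  [-16, 0, 1, -9]
  [2, -∞, 0, 7]
  [-∞, -∞, -18, 0]
D(3):
  [0, -∞, -∞, 5]
  [3, 0, 1, 8]
  [2, -∞, 0, 7]
  [-16, -∞, -18, 0]
D(4):
  [0, -∞, -13, 5]
  [3, 0, 1, 8]
  [2, -∞, 0, 7]
  [-16, -∞, -18, 0]
Answer: T*[3][4] = 7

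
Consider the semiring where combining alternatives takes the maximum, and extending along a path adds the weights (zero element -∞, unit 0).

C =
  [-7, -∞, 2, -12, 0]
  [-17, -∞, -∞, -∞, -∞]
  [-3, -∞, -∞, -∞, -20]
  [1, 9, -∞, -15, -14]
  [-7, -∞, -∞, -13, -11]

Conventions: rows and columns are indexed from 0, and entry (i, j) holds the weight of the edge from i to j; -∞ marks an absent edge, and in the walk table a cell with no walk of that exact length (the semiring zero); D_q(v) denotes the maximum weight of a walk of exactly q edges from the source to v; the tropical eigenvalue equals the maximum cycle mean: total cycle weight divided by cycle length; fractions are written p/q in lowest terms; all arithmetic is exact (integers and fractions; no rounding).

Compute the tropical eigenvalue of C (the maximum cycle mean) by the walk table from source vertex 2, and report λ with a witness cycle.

q=0: [-∞, -∞, 0, -∞, -∞]
q=1: [-3, -∞, -∞, -∞, -20]
q=2: [-10, -∞, -1, -15, -3]
q=3: [-4, -6, -8, -16, -10]
q=4: [-11, -7, -2, -16, -4]
q=5: [-5, -7, -9, -17, -11]
Optimal cycle mean attained by: cycle 0->2->0, total 2 + (-3), length 2.
Answer: λ = -1/2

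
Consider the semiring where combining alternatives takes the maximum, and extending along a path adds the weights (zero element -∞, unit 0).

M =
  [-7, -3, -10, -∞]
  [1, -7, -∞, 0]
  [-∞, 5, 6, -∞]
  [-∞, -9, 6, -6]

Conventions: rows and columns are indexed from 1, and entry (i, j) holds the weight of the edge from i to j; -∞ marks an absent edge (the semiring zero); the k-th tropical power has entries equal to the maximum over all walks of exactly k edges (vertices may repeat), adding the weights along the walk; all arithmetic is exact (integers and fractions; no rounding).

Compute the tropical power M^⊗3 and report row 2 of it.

M^⊗2:
  [-2, -5, -4, -3]
  [-6, -2, 6, -6]
  [6, 11, 12, 5]
  [-8, 11, 12, -9]
M^⊗3:
  [-4, 1, 3, -5]
  [-1, 11, 12, -2]
  [12, 17, 18, 11]
  [12, 17, 18, 11]
Answer: row 2 of M^⊗3 = [-1, 11, 12, -2]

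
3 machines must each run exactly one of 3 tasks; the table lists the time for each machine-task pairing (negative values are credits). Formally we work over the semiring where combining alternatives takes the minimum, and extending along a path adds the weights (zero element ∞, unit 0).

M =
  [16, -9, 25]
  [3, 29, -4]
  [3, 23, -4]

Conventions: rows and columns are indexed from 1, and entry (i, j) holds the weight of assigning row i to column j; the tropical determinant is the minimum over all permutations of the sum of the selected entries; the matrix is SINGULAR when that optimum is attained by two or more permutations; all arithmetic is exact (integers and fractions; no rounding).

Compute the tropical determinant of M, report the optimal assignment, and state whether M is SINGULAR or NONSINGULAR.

σ = (1, 2, 3): 16 + 29 + (-4) = 41
σ = (1, 3, 2): 16 + (-4) + 23 = 35
σ = (2, 1, 3): (-9) + 3 + (-4) = -10
σ = (2, 3, 1): (-9) + (-4) + 3 = -10
σ = (3, 1, 2): 25 + 3 + 23 = 51
σ = (3, 2, 1): 25 + 29 + 3 = 57
Optimal value attained by: σ = (2, 1, 3).
Answer: det⊕(M) = -10; verdict: SINGULAR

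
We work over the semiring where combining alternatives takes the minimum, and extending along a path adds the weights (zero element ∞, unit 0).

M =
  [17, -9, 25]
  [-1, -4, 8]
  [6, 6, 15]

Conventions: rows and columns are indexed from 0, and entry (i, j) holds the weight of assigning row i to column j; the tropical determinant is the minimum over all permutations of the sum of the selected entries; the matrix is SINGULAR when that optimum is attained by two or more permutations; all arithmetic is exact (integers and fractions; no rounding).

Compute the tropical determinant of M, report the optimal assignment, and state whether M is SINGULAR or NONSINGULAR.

σ = (0, 1, 2): 17 + (-4) + 15 = 28
σ = (0, 2, 1): 17 + 8 + 6 = 31
σ = (1, 0, 2): (-9) + (-1) + 15 = 5
σ = (1, 2, 0): (-9) + 8 + 6 = 5
σ = (2, 0, 1): 25 + (-1) + 6 = 30
σ = (2, 1, 0): 25 + (-4) + 6 = 27
Optimal value attained by: σ = (1, 0, 2).
Answer: det⊕(M) = 5; verdict: SINGULAR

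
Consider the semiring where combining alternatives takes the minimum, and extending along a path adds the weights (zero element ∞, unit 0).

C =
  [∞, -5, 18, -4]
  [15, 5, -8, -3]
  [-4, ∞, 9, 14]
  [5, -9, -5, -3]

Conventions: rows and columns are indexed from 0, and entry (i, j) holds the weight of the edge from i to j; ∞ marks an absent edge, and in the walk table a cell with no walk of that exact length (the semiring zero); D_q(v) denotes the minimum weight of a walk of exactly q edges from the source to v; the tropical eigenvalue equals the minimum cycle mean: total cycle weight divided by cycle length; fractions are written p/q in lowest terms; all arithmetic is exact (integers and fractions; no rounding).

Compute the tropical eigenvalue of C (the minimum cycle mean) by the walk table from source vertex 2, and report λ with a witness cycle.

q=0: [∞, ∞, 0, ∞]
q=1: [-4, ∞, 9, 14]
q=2: [5, -9, 9, -8]
q=3: [-3, -17, -17, -12]
q=4: [-21, -21, -25, -20]
Optimal cycle mean attained by: cycle 0->3->1->2->0, total (-4) + (-9) + (-8) + (-4), length 4.
Answer: λ = -25/4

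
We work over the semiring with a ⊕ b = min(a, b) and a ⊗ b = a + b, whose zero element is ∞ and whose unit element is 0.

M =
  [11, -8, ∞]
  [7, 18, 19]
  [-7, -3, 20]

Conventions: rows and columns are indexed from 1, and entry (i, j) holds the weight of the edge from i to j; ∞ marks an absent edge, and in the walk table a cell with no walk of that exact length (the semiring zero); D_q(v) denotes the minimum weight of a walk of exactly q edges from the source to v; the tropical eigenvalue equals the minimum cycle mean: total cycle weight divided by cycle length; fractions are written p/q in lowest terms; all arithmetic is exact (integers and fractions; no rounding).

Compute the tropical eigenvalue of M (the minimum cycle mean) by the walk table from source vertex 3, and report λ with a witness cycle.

q=0: [∞, ∞, 0]
q=1: [-7, -3, 20]
q=2: [4, -15, 16]
q=3: [-8, -4, 4]
Optimal cycle mean attained by: cycle 1->2->1, total (-8) + 7, length 2.
Answer: λ = -1/2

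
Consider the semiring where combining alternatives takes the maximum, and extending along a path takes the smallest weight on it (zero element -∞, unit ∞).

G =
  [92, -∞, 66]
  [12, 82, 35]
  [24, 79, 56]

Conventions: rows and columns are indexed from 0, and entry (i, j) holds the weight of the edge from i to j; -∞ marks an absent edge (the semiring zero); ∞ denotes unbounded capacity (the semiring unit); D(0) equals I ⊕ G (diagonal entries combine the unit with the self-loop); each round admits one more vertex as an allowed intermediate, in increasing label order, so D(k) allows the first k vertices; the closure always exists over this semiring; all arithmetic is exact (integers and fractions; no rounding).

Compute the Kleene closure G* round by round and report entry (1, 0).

D(0):
  [∞, -∞, 66]
  [12, ∞, 35]
  [24, 79, ∞]
D(1):
  [∞, -∞, 66]
  [12, ∞, 35]
  [24, 79, ∞]
D(2):
  [∞, -∞, 66]
  [12, ∞, 35]
  [24, 79, ∞]
D(3):
  [∞, 66, 66]
  [24, ∞, 35]
  [24, 79, ∞]
Answer: G*[1][0] = 24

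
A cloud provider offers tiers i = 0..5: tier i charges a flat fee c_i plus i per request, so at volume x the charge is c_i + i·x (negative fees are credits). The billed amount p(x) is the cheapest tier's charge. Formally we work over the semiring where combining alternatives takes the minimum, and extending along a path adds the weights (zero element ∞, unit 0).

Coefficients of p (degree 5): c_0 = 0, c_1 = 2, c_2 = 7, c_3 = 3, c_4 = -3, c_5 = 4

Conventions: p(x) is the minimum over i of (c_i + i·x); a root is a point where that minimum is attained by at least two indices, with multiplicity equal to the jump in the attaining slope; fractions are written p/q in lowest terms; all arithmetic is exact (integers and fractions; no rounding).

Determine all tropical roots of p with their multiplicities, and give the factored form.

hull edge (i=0, c=0) to (i=4, c=-3): slope -3/4, span 4
hull edge (i=4, c=-3) to (i=5, c=4): slope 7, span 1
Factored form: p(x) = 4 ⊗ (x ⊕ (-7)) ⊗ (x ⊕ 3/4) ⊗ (x ⊕ 3/4) ⊗ (x ⊕ 3/4) ⊗ (x ⊕ 3/4)
Answer: roots = -7 (mult 1), 3/4 (mult 4)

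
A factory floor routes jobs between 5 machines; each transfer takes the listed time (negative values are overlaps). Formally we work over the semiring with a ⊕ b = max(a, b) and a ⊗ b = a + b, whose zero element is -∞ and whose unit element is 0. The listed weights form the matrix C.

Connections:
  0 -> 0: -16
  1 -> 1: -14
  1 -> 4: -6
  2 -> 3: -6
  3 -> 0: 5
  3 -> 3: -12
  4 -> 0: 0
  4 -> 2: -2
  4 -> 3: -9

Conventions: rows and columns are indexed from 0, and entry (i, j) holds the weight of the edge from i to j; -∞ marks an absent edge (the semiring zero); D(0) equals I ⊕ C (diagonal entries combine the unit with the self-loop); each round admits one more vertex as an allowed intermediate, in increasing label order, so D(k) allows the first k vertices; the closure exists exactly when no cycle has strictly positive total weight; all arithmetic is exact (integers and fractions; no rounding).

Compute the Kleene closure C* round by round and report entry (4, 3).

D(0):
  [0, -∞, -∞, -∞, -∞]
  [-∞, 0, -∞, -∞, -6]
  [-∞, -∞, 0, -6, -∞]
  [5, -∞, -∞, 0, -∞]
  [0, -∞, -2, -9, 0]
D(1):
  [0, -∞, -∞, -∞, -∞]
  [-∞, 0, -∞, -∞, -6]
  [-∞, -∞, 0, -6, -∞]
  [5, -∞, -∞, 0, -∞]
  [0, -∞, -2, -9, 0]
D(2):
  [0, -∞, -∞, -∞, -∞]
  [-∞, 0, -∞, -∞, -6]
  [-∞, -∞, 0, -6, -∞]
  [5, -∞, -∞, 0, -∞]
  [0, -∞, -2, -9, 0]
D(3):
  [0, -∞, -∞, -∞, -∞]
  [-∞, 0, -∞, -∞, -6]
  [-∞, -∞, 0, -6, -∞]
  [5, -∞, -∞, 0, -∞]
  [0, -∞, -2, -8, 0]
D(4):
  [0, -∞, -∞, -∞, -∞]
  [-∞, 0, -∞, -∞, -6]
  [-1, -∞, 0, -6, -∞]
  [5, -∞, -∞, 0, -∞]
  [0, -∞, -2, -8, 0]
D(5):
  [0, -∞, -∞, -∞, -∞]
  [-6, 0, -8, -14, -6]
  [-1, -∞, 0, -6, -∞]
  [5, -∞, -∞, 0, -∞]
  [0, -∞, -2, -8, 0]
Answer: C*[4][3] = -8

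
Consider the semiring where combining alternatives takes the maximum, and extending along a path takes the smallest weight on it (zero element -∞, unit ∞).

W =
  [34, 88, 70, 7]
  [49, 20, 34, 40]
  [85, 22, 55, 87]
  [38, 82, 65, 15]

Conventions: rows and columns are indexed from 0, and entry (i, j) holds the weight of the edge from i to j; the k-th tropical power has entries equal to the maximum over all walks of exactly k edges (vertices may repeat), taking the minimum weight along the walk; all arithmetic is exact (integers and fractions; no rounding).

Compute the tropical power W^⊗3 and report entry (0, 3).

W^⊗2:
  [70, 34, 55, 70]
  [38, 49, 49, 34]
  [55, 85, 70, 55]
  [65, 38, 55, 65]
W^⊗3:
  [55, 70, 70, 55]
  [49, 38, 49, 49]
  [70, 55, 55, 70]
  [55, 65, 65, 55]
Key observation: the optimum is the walk 0->2->2->3, with weight 70 min 55 min 87 = 55.
Optimal value attained by: walk 0->2->2->3.
Answer: (W^⊗3)[0][3] = 55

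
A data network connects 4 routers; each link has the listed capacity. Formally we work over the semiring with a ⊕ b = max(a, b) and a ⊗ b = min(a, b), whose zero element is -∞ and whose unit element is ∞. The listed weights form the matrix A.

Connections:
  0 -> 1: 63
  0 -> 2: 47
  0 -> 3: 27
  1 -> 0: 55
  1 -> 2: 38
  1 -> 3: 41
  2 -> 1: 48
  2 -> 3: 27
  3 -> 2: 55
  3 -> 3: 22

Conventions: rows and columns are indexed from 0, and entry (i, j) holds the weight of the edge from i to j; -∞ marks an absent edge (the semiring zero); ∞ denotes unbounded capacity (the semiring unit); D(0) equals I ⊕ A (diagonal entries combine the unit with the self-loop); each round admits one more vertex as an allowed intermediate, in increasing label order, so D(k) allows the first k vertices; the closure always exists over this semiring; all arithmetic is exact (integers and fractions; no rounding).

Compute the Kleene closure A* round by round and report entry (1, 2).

D(0):
  [∞, 63, 47, 27]
  [55, ∞, 38, 41]
  [-∞, 48, ∞, 27]
  [-∞, -∞, 55, ∞]
D(1):
  [∞, 63, 47, 27]
  [55, ∞, 47, 41]
  [-∞, 48, ∞, 27]
  [-∞, -∞, 55, ∞]
D(2):
  [∞, 63, 47, 41]
  [55, ∞, 47, 41]
  [48, 48, ∞, 41]
  [-∞, -∞, 55, ∞]
D(3):
  [∞, 63, 47, 41]
  [55, ∞, 47, 41]
  [48, 48, ∞, 41]
  [48, 48, 55, ∞]
D(4):
  [∞, 63, 47, 41]
  [55, ∞, 47, 41]
  [48, 48, ∞, 41]
  [48, 48, 55, ∞]
Answer: A*[1][2] = 47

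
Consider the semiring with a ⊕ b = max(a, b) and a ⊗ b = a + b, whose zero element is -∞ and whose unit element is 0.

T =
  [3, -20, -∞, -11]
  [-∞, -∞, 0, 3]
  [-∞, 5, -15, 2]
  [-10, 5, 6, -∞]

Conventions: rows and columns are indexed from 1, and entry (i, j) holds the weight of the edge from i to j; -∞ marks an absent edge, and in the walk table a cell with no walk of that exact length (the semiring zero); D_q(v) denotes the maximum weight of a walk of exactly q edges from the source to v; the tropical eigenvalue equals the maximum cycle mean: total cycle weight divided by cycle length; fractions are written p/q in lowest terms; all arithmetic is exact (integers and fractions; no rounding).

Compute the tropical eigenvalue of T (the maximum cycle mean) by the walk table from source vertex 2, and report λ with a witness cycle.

q=0: [-∞, 0, -∞, -∞]
q=1: [-∞, -∞, 0, 3]
q=2: [-7, 8, 9, 2]
q=3: [-4, 14, 8, 11]
q=4: [1, 16, 17, 17]
Optimal cycle mean attained by: cycle 2->4->3->2, total 3 + 6 + 5, length 3.
Answer: λ = 14/3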